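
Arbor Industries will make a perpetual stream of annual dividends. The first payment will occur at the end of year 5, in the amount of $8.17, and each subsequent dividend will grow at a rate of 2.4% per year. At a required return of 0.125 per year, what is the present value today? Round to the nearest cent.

$50.50

Value at end of year 4: C₁ / (r − g) = $8.17 / (0.125 − 0.024) = $80.8911
Discount to today: PV = $80.8911 / (1 + 0.125)^4 = $80.8911 / 1.601807 = $50.50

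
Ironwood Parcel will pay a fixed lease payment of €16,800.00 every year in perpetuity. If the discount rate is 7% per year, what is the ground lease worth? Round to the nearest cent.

Level perpetuity: PV = C / r = €16,800.00 / 0.07 = €240,000.00

€240000.00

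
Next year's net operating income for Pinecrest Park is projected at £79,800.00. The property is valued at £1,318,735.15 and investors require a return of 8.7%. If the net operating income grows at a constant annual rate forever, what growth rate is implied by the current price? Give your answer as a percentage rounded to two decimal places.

2.65%

P = D₁/(r−g) ⇒ g = r − D₁/P = 0.087 − £79,800.00/£1,318,735.15 = 0.026487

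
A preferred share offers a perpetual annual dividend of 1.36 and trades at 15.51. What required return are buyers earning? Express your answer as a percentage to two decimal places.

8.77%

P = C/r ⇒ r = C/P = 1.36/15.51 = 0.087685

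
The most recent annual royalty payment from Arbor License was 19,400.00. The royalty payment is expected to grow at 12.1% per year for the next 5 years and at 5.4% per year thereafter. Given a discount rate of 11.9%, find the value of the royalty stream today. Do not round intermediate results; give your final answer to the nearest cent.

D_1 = 21747.40000
D_2 = 24378.83540
D_3 = 27328.67448
D_4 = 30635.44410
D_5 = 34342.33283
Terminal value at year 5: TV = D_5×(1+g_2)/(r−g_2) = 36196.81880/0.065 = 556874.13545
P_0 = D_1/(1+r)^1 + D_2/(1+r)^2 + D_3/(1+r)^3 + D_4/(1+r)^4 + D_5/(1+r)^5 + TV/(1+r)^5
    = 19434.67382 + 19469.40960 + 19504.20748 + 19539.06754 + 19573.98992 + 317399.77496 = 414921.12332

414921.12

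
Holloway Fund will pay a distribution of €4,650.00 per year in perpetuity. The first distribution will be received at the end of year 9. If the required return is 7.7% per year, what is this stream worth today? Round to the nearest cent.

€33360.81

Value at end of year 8: C / r = €4,650.00 / 0.077 = €60,389.6104
Discount to today: PV = €60,389.6104 / (1 + 0.077)^8 = €60,389.6104 / 1.810196 = €33,360.81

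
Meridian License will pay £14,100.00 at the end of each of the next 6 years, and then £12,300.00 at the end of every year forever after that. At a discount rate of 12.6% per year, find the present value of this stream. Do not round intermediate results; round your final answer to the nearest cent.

£104895.51

PV of 6-year annuity: £14,100.00 × [1 − (1+0.126)^−6] / 0.126 = 56998.96182
Perpetuity value at year 6: £12,300.00 / 0.126 = 97619.04762
PV of perpetuity: 97619.04762 / (1+0.126)^6 = 47896.54901
Total PV = 56998.96182 + 47896.54901 = 104895.51083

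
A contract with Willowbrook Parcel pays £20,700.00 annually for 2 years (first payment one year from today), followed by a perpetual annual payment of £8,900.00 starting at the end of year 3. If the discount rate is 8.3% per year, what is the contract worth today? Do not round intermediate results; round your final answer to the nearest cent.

PV of 2-year annuity: £20,700.00 × [1 − (1+0.083)^−2] / 0.083 = 36762.30232
Perpetuity value at year 2: £8,900.00 / 0.083 = 107228.91566
PV of perpetuity: 107228.91566 / (1+0.083)^2 = 91422.90162
Total PV = 36762.30232 + 91422.90162 = 128185.20394

£128185.20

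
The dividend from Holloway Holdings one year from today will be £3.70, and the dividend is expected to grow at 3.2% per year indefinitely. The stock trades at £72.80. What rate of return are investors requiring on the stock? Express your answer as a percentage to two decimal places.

P = D₁/(r − g) ⇒ r = D₁/P + g = £3.7000/£72.80 + 0.032 = 0.050824 + 0.032 = 0.082824

8.28%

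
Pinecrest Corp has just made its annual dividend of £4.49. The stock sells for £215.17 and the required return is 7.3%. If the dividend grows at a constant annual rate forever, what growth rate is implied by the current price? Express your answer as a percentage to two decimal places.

P = D₀(1+g)/(r−g) ⇒ P(r−g) = D₀(1+g) ⇒ g(P+D₀) = P·r − D₀
g = (P·r − D₀)/(P + D₀) = (£215.17×0.073 − £4.49) / (£215.17 + £4.49) = 0.051067

5.11%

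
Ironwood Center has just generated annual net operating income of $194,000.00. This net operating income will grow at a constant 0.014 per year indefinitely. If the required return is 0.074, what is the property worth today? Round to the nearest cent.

D₁ = D₀ × (1 + g) = $194,000.00 × 1.014 = $196,716.0000
Growing perpetuity: P = D₁ / (r − g) = $196,716.0000 / (0.074 − 0.014) = $3,278,600.00

$3278600.00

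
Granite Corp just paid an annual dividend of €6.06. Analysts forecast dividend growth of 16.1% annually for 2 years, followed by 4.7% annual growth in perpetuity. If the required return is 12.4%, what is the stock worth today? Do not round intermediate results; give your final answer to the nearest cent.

D_1 = 7.03566
D_2 = 8.16840
Terminal value at year 2: TV = D_2×(1+g_2)/(r−g_2) = 8.55232/0.077 = 111.06904
P_0 = D_1/(1+r)^1 + D_2/(1+r)^2 + TV/(1+r)^2
    = 6.25948 + 6.46553 + 87.91448 = 100.63950

€100.64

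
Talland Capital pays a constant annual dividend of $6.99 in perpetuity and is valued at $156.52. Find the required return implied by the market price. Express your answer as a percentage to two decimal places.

P = C/r ⇒ r = C/P = $6.99/$156.52 = 0.044659

4.47%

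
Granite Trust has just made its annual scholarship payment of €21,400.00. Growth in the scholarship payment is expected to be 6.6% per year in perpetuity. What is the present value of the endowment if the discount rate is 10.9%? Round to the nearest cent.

€530520.93

D₁ = D₀ × (1 + g) = €21,400.00 × 1.066 = €22,812.4000
Growing perpetuity: P = D₁ / (r − g) = €22,812.4000 / (0.109 − 0.066) = €530,520.93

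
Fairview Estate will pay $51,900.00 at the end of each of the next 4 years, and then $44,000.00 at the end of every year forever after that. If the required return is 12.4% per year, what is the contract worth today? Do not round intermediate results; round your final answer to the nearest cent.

$378633.02

PV of 4-year annuity: $51,900.00 × [1 − (1+0.124)^−4] / 0.124 = 156319.56283
Perpetuity value at year 4: $44,000.00 / 0.124 = 354838.70968
PV of perpetuity: 354838.70968 / (1+0.124)^4 = 222313.45410
Total PV = 156319.56283 + 222313.45410 = 378633.01693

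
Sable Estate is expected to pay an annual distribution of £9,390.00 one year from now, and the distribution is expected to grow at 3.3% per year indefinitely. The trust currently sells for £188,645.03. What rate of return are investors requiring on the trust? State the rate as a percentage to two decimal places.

8.28%

P = D₁/(r − g) ⇒ r = D₁/P + g = £9,390.0000/£188,645.03 + 0.033 = 0.049776 + 0.033 = 0.082776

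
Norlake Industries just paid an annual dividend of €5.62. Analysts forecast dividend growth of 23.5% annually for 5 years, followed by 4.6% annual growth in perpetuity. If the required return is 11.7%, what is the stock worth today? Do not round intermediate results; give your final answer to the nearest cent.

D_1 = 6.94070
D_2 = 8.57176
D_3 = 10.58613
D_4 = 13.07387
D_5 = 16.14623
Terminal value at year 5: TV = D_5×(1+g_2)/(r−g_2) = 16.88896/0.071 = 237.87261
P_0 = D_1/(1+r)^1 + D_2/(1+r)^2 + D_3/(1+r)^3 + D_4/(1+r)^4 + D_5/(1+r)^5 + TV/(1+r)^5
    = 6.21370 + 6.87011 + 7.59587 + 8.39830 + 9.28550 + 136.79763 = 175.16111

€175.16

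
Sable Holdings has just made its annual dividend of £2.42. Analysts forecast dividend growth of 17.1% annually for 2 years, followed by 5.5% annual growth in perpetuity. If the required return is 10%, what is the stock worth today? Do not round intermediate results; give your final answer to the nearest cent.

D_1 = 2.83382
D_2 = 3.31840
Terminal value at year 2: TV = D_2×(1+g_2)/(r−g_2) = 3.50092/0.045 = 77.79812
P_0 = D_1/(1+r)^1 + D_2/(1+r)^2 + TV/(1+r)^2
    = 2.57620 + 2.74248 + 64.29597 = 69.61465

£69.61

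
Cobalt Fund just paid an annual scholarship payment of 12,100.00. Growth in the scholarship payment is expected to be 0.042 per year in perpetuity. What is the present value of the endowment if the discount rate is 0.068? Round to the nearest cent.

D₁ = D₀ × (1 + g) = 12,100.00 × 1.042 = 12,608.2000
Growing perpetuity: P = D₁ / (r − g) = 12,608.2000 / (0.068 − 0.042) = 484,930.77

484930.77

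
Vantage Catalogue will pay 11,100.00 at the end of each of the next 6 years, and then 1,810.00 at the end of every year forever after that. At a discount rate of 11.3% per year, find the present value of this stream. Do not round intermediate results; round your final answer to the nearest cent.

PV of 6-year annuity: 11,100.00 × [1 − (1+0.113)^−6] / 0.113 = 46555.91378
Perpetuity value at year 6: 1,810.00 / 0.113 = 16017.69912
PV of perpetuity: 16017.69912 / (1+0.113)^6 = 8426.14921
Total PV = 46555.91378 + 8426.14921 = 54982.06299

54982.06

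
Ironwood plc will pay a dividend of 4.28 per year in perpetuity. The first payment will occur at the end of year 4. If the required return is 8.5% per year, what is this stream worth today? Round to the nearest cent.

Value at end of year 3: C / r = 4.28 / 0.085 = 50.3529
Discount to today: PV = 50.3529 / (1 + 0.085)^3 = 50.3529 / 1.277289 = 39.42

39.42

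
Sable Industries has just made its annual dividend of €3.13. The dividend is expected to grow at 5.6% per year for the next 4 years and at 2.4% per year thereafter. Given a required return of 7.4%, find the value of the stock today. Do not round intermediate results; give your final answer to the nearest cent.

D_1 = 3.30528
D_2 = 3.49038
D_3 = 3.68584
D_4 = 3.89224
Terminal value at year 4: TV = D_4×(1+g_2)/(r−g_2) = 3.98566/0.05 = 79.71315
P_0 = D_1/(1+r)^1 + D_2/(1+r)^2 + D_3/(1+r)^3 + D_4/(1+r)^4 + TV/(1+r)^4
    = 3.07754 + 3.02596 + 2.97525 + 2.92538 + 59.91186 = 71.91600

€71.92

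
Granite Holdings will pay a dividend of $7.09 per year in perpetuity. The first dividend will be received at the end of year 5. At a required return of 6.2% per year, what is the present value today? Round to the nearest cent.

Value at end of year 4: C / r = $7.09 / 0.062 = $114.3548
Discount to today: PV = $114.3548 / (1 + 0.062)^4 = $114.3548 / 1.272032 = $89.90

$89.90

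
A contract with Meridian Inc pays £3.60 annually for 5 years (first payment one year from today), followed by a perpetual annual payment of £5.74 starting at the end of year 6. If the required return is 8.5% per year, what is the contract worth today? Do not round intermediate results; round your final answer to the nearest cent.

PV of 5-year annuity: £3.60 × [1 − (1+0.085)^−5] / 0.085 = 14.18631
Perpetuity value at year 5: £5.74 / 0.085 = 67.52941
PV of perpetuity: 67.52941 / (1+0.085)^5 = 44.91013
Total PV = 14.18631 + 44.91013 = 59.09644

£59.10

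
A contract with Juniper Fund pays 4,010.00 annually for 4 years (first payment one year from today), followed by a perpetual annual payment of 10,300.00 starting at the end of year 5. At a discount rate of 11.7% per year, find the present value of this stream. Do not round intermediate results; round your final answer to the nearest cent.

PV of 4-year annuity: 4,010.00 × [1 − (1+0.117)^−4] / 0.117 = 12257.12904
Perpetuity value at year 4: 10,300.00 / 0.117 = 88034.18803
PV of perpetuity: 88034.18803 / (1+0.117)^4 = 56550.78925
Total PV = 12257.12904 + 56550.78925 = 68807.91829

68807.92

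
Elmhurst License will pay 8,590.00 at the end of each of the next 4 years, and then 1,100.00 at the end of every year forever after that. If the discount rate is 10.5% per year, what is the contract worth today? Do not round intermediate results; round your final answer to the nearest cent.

PV of 4-year annuity: 8,590.00 × [1 − (1+0.105)^−4] / 0.105 = 26937.02311
Perpetuity value at year 4: 1,100.00 / 0.105 = 10476.19048
PV of perpetuity: 10476.19048 / (1+0.105)^4 = 7026.74631
Total PV = 26937.02311 + 7026.74631 = 33963.76942

33963.77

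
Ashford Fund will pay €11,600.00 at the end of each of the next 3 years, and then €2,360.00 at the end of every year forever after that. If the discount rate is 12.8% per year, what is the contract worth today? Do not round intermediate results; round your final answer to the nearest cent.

€40328.85

PV of 3-year annuity: €11,600.00 × [1 − (1+0.128)^−3] / 0.128 = 27482.65299
Perpetuity value at year 3: €2,360.00 / 0.128 = 18437.50000
PV of perpetuity: 18437.50000 / (1+0.128)^3 = 12846.20163
Total PV = 27482.65299 + 12846.20163 = 40328.85462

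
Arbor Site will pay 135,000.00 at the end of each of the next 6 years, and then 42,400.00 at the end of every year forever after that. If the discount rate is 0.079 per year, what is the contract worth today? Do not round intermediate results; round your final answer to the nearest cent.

966089.27

PV of 6-year annuity: 135,000.00 × [1 − (1+0.079)^−6] / 0.079 = 625986.55315
Perpetuity value at year 6: 42,400.00 / 0.079 = 536708.86076
PV of perpetuity: 536708.86076 / (1+0.079)^6 = 340102.71370
Total PV = 625986.55315 + 340102.71370 = 966089.26684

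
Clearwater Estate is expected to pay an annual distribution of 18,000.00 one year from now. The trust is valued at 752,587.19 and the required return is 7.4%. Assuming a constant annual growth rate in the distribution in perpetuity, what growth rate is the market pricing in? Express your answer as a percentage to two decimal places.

5.01%

P = D₁/(r−g) ⇒ g = r − D₁/P = 0.074 − 18,000.00/752,587.19 = 0.050083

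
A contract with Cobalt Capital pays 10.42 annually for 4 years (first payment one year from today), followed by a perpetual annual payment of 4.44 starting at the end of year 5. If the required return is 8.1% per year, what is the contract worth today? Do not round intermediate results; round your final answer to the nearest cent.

74.58

PV of 4-year annuity: 10.42 × [1 − (1+0.081)^−4] / 0.081 = 34.43568
Perpetuity value at year 4: 4.44 / 0.081 = 54.81481
PV of perpetuity: 54.81481 / (1+0.081)^4 = 40.14165
Total PV = 34.43568 + 40.14165 = 74.57733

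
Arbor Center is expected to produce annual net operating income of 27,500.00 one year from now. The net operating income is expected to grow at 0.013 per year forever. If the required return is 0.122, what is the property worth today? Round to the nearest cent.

Growing perpetuity: P = D₁ / (r − g) = 27,500.0000 / (0.122 − 0.013) = 252,293.58

252293.58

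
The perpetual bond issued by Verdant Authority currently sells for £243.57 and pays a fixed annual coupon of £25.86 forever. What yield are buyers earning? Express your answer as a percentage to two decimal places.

P = C/r ⇒ r = C/P = £25.86/£243.57 = 0.106171

10.62%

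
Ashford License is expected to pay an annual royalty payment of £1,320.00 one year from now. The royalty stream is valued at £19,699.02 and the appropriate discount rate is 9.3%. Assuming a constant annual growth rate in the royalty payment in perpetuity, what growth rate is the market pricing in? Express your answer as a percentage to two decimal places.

P = D₁/(r−g) ⇒ g = r − D₁/P = 0.093 − £1,320.00/£19,699.02 = 0.025992

2.60%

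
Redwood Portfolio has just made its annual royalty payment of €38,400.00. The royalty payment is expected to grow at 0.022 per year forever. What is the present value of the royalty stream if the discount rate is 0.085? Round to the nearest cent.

€622933.33

D₁ = D₀ × (1 + g) = €38,400.00 × 1.022 = €39,244.8000
Growing perpetuity: P = D₁ / (r − g) = €39,244.8000 / (0.085 − 0.022) = €622,933.33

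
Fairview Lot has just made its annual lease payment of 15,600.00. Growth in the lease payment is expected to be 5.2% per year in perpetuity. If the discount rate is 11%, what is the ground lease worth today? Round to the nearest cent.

D₁ = D₀ × (1 + g) = 15,600.00 × 1.052 = 16,411.2000
Growing perpetuity: P = D₁ / (r − g) = 16,411.2000 / (0.11 − 0.052) = 282,951.72

282951.72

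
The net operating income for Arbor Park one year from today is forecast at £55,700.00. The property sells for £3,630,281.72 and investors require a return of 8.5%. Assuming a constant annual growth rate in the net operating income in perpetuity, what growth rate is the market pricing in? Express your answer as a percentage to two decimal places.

P = D₁/(r−g) ⇒ g = r − D₁/P = 0.085 − £55,700.00/£3,630,281.72 = 0.069657

6.97%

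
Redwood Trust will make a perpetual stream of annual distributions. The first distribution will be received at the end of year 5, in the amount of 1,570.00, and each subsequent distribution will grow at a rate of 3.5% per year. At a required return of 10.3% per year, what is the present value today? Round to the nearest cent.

Value at end of year 4: C₁ / (r − g) = 1,570.00 / (0.103 − 0.035) = 23,088.2353
Discount to today: PV = 23,088.2353 / (1 + 0.103)^4 = 23,088.2353 / 1.480137 = 15,598.71

15598.71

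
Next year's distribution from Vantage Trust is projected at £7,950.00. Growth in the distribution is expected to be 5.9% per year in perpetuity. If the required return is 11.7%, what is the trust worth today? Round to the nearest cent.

£137068.97

Growing perpetuity: P = D₁ / (r − g) = £7,950.0000 / (0.117 − 0.059) = £137,068.97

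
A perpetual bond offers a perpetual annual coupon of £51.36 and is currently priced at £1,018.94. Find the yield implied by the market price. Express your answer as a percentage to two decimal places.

P = C/r ⇒ r = C/P = £51.36/£1,018.94 = 0.050405

5.04%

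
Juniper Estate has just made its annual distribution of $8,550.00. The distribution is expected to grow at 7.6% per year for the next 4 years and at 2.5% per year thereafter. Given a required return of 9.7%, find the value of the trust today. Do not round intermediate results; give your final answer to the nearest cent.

D_1 = 9199.80000
D_2 = 9898.98480
D_3 = 10651.30764
D_4 = 11460.80703
Terminal value at year 4: TV = D_4×(1+g_2)/(r−g_2) = 11747.32720/0.072 = 163157.32224
P_0 = D_1/(1+r)^1 + D_2/(1+r)^2 + D_3/(1+r)^3 + D_4/(1+r)^4 + TV/(1+r)^4
    = 8386.32634 + 8225.78591 + 8068.31873 + 7913.86595 + 112662.67501 = 145256.97195

$145256.97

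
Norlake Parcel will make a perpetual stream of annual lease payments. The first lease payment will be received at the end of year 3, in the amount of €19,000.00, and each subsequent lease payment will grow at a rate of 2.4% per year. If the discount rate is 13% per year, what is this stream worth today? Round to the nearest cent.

Value at end of year 2: C₁ / (r − g) = €19,000.00 / (0.13 − 0.024) = €179,245.2830
Discount to today: PV = €179,245.2830 / (1 + 0.13)^2 = €179,245.2830 / 1.276900 = €140,375.35

€140375.35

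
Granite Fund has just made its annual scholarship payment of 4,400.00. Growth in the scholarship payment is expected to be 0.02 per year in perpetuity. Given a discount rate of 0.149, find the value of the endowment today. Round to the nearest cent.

D₁ = D₀ × (1 + g) = 4,400.00 × 1.02 = 4,488.0000
Growing perpetuity: P = D₁ / (r − g) = 4,488.0000 / (0.149 − 0.02) = 34,790.70

34790.70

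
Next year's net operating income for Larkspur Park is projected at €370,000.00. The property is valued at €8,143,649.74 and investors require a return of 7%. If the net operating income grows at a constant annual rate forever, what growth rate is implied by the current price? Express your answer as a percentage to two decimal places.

P = D₁/(r−g) ⇒ g = r − D₁/P = 0.07 − €370,000.00/€8,143,649.74 = 0.024566

2.46%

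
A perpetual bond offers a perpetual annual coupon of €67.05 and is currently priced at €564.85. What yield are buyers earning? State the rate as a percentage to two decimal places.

P = C/r ⇒ r = C/P = €67.05/€564.85 = 0.118704

11.87%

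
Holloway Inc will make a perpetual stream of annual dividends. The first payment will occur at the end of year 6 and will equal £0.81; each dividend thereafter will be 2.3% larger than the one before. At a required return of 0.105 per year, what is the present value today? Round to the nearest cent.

£6.00

Value at end of year 5: C₁ / (r − g) = £0.81 / (0.105 − 0.023) = £9.8780
Discount to today: PV = £9.8780 / (1 + 0.105)^5 = £9.8780 / 1.647447 = £6.00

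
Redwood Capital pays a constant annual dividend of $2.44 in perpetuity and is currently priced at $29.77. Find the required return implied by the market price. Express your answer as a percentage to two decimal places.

P = C/r ⇒ r = C/P = $2.44/$29.77 = 0.081962

8.20%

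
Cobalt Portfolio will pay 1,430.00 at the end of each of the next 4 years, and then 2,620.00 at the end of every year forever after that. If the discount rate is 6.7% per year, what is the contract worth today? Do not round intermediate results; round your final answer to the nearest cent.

35046.25

PV of 4-year annuity: 1,430.00 × [1 − (1+0.067)^−4] / 0.067 = 4876.69795
Perpetuity value at year 4: 2,620.00 / 0.067 = 39104.47761
PV of perpetuity: 39104.47761 / (1+0.067)^4 = 30169.54851
Total PV = 4876.69795 + 30169.54851 = 35046.24645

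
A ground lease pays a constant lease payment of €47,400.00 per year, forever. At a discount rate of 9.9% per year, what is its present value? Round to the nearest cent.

Level perpetuity: PV = C / r = €47,400.00 / 0.099 = €478,787.88

€478787.88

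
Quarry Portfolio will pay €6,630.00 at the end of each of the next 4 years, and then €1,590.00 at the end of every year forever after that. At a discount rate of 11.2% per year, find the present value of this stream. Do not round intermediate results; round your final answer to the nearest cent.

PV of 4-year annuity: €6,630.00 × [1 − (1+0.112)^−4] / 0.112 = 20481.68770
Perpetuity value at year 4: €1,590.00 / 0.112 = 14196.42857
PV of perpetuity: 14196.42857 / (1+0.112)^4 = 9284.53062
Total PV = 20481.68770 + 9284.53062 = 29766.21832

€29766.22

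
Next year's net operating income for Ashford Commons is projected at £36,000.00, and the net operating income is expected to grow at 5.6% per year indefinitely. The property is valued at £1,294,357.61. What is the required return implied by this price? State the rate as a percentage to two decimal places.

8.38%

P = D₁/(r − g) ⇒ r = D₁/P + g = £36,000.0000/£1,294,357.61 + 0.056 = 0.027813 + 0.056 = 0.083813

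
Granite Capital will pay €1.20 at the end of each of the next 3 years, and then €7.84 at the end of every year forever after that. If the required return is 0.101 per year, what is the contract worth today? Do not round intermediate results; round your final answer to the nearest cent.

€61.14

PV of 3-year annuity: €1.20 × [1 − (1+0.101)^−3] / 0.101 = 2.97898
Perpetuity value at year 3: €7.84 / 0.101 = 77.62376
PV of perpetuity: 77.62376 / (1+0.101)^3 = 58.16112
Total PV = 2.97898 + 58.16112 = 61.14009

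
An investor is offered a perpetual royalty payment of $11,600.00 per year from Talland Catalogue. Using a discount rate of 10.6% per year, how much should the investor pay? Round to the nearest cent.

$109433.96

Level perpetuity: PV = C / r = $11,600.00 / 0.106 = $109,433.96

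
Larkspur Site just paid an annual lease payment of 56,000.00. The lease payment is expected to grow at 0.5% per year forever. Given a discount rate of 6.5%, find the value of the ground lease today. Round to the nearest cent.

D₁ = D₀ × (1 + g) = 56,000.00 × 1.005 = 56,280.0000
Growing perpetuity: P = D₁ / (r − g) = 56,280.0000 / (0.065 − 0.005) = 938,000.00

938000.00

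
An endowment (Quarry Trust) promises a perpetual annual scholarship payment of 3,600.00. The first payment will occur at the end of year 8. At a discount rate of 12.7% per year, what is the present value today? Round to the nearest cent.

12275.28

Value at end of year 7: C / r = 3,600.00 / 0.127 = 28,346.4567
Discount to today: PV = 28,346.4567 / (1 + 0.127)^7 = 28,346.4567 / 2.309231 = 12,275.28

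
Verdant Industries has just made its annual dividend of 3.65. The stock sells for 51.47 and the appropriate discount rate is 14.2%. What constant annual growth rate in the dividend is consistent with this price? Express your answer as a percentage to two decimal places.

P = D₀(1+g)/(r−g) ⇒ P(r−g) = D₀(1+g) ⇒ g(P+D₀) = P·r − D₀
g = (P·r − D₀)/(P + D₀) = (51.47×0.142 − 3.65) / (51.47 + 3.65) = 0.066378

6.64%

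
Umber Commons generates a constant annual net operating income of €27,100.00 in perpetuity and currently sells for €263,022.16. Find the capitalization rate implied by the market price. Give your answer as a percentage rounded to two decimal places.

P = C/r ⇒ r = C/P = €27,100.00/€263,022.16 = 0.103033

10.30%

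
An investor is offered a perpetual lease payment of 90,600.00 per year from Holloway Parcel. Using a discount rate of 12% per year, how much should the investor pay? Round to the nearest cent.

Level perpetuity: PV = C / r = 90,600.00 / 0.12 = 755,000.00

755000.00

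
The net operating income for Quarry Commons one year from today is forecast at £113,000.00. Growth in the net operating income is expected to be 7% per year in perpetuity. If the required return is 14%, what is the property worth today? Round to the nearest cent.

Growing perpetuity: P = D₁ / (r − g) = £113,000.0000 / (0.14 − 0.07) = £1,614,285.71

£1614285.71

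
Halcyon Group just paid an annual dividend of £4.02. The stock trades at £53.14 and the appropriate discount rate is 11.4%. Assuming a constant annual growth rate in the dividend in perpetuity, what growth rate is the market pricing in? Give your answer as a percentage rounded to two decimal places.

3.57%

P = D₀(1+g)/(r−g) ⇒ P(r−g) = D₀(1+g) ⇒ g(P+D₀) = P·r − D₀
g = (P·r − D₀)/(P + D₀) = (£53.14×0.114 − £4.02) / (£53.14 + £4.02) = 0.035654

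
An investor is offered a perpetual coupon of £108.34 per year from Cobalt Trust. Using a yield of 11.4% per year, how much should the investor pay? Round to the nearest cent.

Level perpetuity: PV = C / r = £108.34 / 0.114 = £950.35

£950.35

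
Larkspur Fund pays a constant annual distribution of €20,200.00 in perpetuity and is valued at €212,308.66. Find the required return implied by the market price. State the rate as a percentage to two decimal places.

9.51%

P = C/r ⇒ r = C/P = €20,200.00/€212,308.66 = 0.095144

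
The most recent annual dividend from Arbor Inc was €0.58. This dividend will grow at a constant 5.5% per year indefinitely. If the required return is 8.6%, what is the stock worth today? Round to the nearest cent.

D₁ = D₀ × (1 + g) = €0.58 × 1.055 = €0.6119
Growing perpetuity: P = D₁ / (r − g) = €0.6119 / (0.086 − 0.055) = €19.74

€19.74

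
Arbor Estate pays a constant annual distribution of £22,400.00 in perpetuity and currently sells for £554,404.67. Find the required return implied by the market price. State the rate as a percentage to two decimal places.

4.04%

P = C/r ⇒ r = C/P = £22,400.00/£554,404.67 = 0.040404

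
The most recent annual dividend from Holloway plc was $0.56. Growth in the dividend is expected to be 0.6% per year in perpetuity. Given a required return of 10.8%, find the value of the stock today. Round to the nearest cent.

$5.52

D₁ = D₀ × (1 + g) = $0.56 × 1.006 = $0.5634
Growing perpetuity: P = D₁ / (r − g) = $0.5634 / (0.108 − 0.006) = $5.52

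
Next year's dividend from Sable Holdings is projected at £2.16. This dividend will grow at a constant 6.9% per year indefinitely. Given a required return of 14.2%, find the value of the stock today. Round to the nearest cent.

Growing perpetuity: P = D₁ / (r − g) = £2.1600 / (0.142 − 0.069) = £29.59

£29.59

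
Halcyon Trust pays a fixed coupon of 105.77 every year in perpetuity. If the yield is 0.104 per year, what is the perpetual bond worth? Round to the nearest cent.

Level perpetuity: PV = C / r = 105.77 / 0.104 = 1,017.02

1017.02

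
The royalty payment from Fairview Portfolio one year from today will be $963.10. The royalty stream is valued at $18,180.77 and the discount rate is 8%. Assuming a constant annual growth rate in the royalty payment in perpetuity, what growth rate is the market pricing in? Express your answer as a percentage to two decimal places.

P = D₁/(r−g) ⇒ g = r − D₁/P = 0.08 − $963.10/$18,180.77 = 0.027026

2.70%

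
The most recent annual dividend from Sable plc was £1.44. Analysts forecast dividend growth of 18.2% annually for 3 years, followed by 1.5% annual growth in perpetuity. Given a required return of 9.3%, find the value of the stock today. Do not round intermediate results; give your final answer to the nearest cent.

£28.76

D_1 = 1.70208
D_2 = 2.01186
D_3 = 2.37802
Terminal value at year 3: TV = D_3×(1+g_2)/(r−g_2) = 2.41369/0.078 = 30.94471
P_0 = D_1/(1+r)^1 + D_2/(1+r)^2 + D_3/(1+r)^3 + TV/(1+r)^3
    = 1.55726 + 1.68406 + 1.82119 + 23.69877 = 28.76127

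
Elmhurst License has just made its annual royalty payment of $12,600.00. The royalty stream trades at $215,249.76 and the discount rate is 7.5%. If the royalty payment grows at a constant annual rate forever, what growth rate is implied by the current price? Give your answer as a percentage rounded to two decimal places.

1.56%

P = D₀(1+g)/(r−g) ⇒ P(r−g) = D₀(1+g) ⇒ g(P+D₀) = P·r − D₀
g = (P·r − D₀)/(P + D₀) = ($215,249.76×0.075 − $12,600.00) / ($215,249.76 + $12,600.00) = 0.015553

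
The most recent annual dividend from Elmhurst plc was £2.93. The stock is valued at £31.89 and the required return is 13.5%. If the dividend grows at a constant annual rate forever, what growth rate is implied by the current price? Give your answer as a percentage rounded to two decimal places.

P = D₀(1+g)/(r−g) ⇒ P(r−g) = D₀(1+g) ⇒ g(P+D₀) = P·r − D₀
g = (P·r − D₀)/(P + D₀) = (£31.89×0.135 − £2.93) / (£31.89 + £2.93) = 0.039493

3.95%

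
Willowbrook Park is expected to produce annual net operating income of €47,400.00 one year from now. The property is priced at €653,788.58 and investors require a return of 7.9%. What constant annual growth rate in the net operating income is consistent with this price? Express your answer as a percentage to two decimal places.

P = D₁/(r−g) ⇒ g = r − D₁/P = 0.079 − €47,400.00/€653,788.58 = 0.006499

0.65%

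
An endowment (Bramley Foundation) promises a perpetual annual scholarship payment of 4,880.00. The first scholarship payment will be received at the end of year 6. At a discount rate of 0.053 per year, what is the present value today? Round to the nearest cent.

71121.69

Value at end of year 5: C / r = 4,880.00 / 0.053 = 92,075.4717
Discount to today: PV = 92,075.4717 / (1 + 0.053)^5 = 92,075.4717 / 1.294619 = 71,121.69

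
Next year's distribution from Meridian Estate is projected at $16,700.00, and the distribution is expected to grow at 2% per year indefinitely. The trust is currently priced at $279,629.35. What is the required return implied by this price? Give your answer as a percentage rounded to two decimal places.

7.97%

P = D₁/(r − g) ⇒ r = D₁/P + g = $16,700.0000/$279,629.35 + 0.02 = 0.059722 + 0.02 = 0.079722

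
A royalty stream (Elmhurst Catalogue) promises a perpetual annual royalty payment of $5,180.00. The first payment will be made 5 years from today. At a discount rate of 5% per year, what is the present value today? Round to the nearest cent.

Value at end of year 4: C / r = $5,180.00 / 0.05 = $103,600.0000
Discount to today: PV = $103,600.0000 / (1 + 0.05)^4 = $103,600.0000 / 1.215506 = $85,231.98

$85231.98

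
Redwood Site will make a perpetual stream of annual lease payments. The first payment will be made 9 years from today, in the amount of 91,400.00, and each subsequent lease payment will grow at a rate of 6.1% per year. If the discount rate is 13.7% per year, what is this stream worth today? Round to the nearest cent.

Value at end of year 8: C₁ / (r − g) = 91,400.00 / (0.137 − 0.061) = 1,202,631.5789
Discount to today: PV = 1,202,631.5789 / (1 + 0.137)^8 = 1,202,631.5789 / 2.793082 = 430,575.08

430575.08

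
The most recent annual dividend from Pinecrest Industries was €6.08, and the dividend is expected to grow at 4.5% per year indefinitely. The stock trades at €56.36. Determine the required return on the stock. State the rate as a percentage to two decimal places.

D₁ = €6.08 × 1.045 = €6.3536
P = D₁/(r − g) ⇒ r = D₁/P + g = €6.3536/€56.36 + 0.045 = 0.112732 + 0.045 = 0.157732

15.77%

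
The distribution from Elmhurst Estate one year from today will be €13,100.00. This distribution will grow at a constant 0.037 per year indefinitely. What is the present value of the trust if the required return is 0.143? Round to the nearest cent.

€123584.91

Growing perpetuity: P = D₁ / (r − g) = €13,100.0000 / (0.143 − 0.037) = €123,584.91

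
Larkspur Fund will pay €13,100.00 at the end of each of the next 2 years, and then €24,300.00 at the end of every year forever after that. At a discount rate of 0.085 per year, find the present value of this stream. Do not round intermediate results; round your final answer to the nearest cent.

€266045.87

PV of 2-year annuity: €13,100.00 × [1 − (1+0.085)^−2] / 0.085 = 23201.59698
Perpetuity value at year 2: €24,300.00 / 0.085 = 285882.35294
PV of perpetuity: 285882.35294 / (1+0.085)^2 = 242844.27611
Total PV = 23201.59698 + 242844.27611 = 266045.87308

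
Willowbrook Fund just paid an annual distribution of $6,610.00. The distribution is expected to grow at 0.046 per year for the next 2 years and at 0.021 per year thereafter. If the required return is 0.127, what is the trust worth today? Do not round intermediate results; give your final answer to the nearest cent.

$66673.90

D_1 = 6914.06000
D_2 = 7232.10676
Terminal value at year 2: TV = D_2×(1+g_2)/(r−g_2) = 7383.98100/0.106 = 69660.19813
P_0 = D_1/(1+r)^1 + D_2/(1+r)^2 + TV/(1+r)^2
    = 6134.92458 + 5693.99389 + 54844.97884 = 66673.89731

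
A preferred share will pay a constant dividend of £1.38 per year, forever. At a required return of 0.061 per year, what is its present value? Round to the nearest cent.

£22.62

Level perpetuity: PV = C / r = £1.38 / 0.061 = £22.62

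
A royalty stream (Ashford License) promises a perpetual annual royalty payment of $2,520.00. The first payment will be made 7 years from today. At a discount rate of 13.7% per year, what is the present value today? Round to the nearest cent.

Value at end of year 6: C / r = $2,520.00 / 0.137 = $18,394.1606
Discount to today: PV = $18,394.1606 / (1 + 0.137)^6 = $18,394.1606 / 2.160542 = $8,513.68

$8513.68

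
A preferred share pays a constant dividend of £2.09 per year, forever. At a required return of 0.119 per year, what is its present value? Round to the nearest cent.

£17.56

Level perpetuity: PV = C / r = £2.09 / 0.119 = £17.56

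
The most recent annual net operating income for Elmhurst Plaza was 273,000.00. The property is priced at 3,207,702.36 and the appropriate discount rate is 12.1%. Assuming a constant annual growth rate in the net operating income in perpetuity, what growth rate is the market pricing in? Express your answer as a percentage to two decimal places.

P = D₀(1+g)/(r−g) ⇒ P(r−g) = D₀(1+g) ⇒ g(P+D₀) = P·r − D₀
g = (P·r − D₀)/(P + D₀) = (3,207,702.36×0.121 − 273,000.00) / (3,207,702.36 + 273,000.00) = 0.033077

3.31%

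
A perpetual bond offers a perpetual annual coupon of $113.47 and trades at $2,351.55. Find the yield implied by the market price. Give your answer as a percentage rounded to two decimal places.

4.83%

P = C/r ⇒ r = C/P = $113.47/$2,351.55 = 0.048253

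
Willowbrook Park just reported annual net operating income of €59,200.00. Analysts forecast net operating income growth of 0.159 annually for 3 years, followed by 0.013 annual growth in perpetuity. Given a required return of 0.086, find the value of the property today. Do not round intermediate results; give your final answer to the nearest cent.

D_1 = 68612.80000
D_2 = 79522.23520
D_3 = 92166.27060
Terminal value at year 3: TV = D_3×(1+g_2)/(r−g_2) = 93364.43211/0.073 = 1278964.82349
P_0 = D_1/(1+r)^1 + D_2/(1+r)^2 + D_3/(1+r)^3 + TV/(1+r)^3
    = 63179.37385 + 67426.23784 + 71958.57242 + 998548.40912 = 1201112.59323

€1201112.59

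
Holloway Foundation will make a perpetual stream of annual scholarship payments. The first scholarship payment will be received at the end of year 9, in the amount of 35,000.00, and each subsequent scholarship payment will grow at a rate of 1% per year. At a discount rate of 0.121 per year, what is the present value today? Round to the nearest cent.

126444.56

Value at end of year 8: C₁ / (r − g) = 35,000.00 / (0.121 − 0.01) = 315,315.3153
Discount to today: PV = 315,315.3153 / (1 + 0.121)^8 = 315,315.3153 / 2.493704 = 126,444.56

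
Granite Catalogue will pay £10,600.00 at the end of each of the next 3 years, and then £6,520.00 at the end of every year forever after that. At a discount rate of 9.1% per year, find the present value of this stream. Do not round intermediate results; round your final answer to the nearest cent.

£81957.66

PV of 3-year annuity: £10,600.00 × [1 − (1+0.091)^−3] / 0.091 = 26783.97539
Perpetuity value at year 3: £6,520.00 / 0.091 = 71648.35165
PV of perpetuity: 71648.35165 / (1+0.091)^3 = 55173.67999
Total PV = 26783.97539 + 55173.67999 = 81957.65538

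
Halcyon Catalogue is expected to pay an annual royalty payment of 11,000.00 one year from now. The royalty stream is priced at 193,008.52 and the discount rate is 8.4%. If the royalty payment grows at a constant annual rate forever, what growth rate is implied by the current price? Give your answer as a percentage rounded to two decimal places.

2.70%

P = D₁/(r−g) ⇒ g = r − D₁/P = 0.084 − 11,000.00/193,008.52 = 0.027008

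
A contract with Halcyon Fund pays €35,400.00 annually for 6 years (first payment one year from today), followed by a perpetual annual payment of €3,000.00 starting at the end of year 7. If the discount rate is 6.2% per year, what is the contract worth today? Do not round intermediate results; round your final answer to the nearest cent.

€206712.16

PV of 6-year annuity: €35,400.00 × [1 − (1+0.062)^−6] / 0.062 = 172984.78716
Perpetuity value at year 6: €3,000.00 / 0.062 = 48387.09677
PV of perpetuity: 48387.09677 / (1+0.062)^6 = 33727.36905
Total PV = 172984.78716 + 33727.36905 = 206712.15621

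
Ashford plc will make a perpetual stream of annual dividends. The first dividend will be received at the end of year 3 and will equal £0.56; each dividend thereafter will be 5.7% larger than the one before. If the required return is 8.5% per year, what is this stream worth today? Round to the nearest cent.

£16.99

Value at end of year 2: C₁ / (r − g) = £0.56 / (0.085 − 0.057) = £20.0000
Discount to today: PV = £20.0000 / (1 + 0.085)^2 = £20.0000 / 1.177225 = £16.99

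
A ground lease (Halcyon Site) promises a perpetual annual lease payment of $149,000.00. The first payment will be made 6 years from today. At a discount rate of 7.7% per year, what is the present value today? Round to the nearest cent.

Value at end of year 5: C / r = $149,000.00 / 0.077 = $1,935,064.9351
Discount to today: PV = $1,935,064.9351 / (1 + 0.077)^5 = $1,935,064.9351 / 1.449034 = $1,335,417.39

$1335417.39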